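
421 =421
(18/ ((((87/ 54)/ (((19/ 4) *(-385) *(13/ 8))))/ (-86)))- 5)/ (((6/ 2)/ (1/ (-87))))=-331215305/ 30276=-10939.86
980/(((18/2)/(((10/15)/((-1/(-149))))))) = 10816.30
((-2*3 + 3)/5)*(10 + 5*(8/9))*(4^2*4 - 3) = -1586/3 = -528.67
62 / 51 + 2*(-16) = -1570 / 51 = -30.78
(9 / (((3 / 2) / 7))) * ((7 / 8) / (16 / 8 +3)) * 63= 9261 / 20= 463.05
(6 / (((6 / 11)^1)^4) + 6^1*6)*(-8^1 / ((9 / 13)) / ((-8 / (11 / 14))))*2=3205631 / 13608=235.57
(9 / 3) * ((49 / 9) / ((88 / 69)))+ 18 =2711 / 88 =30.81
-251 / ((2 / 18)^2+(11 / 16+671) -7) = -325296 / 861451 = -0.38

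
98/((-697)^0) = 98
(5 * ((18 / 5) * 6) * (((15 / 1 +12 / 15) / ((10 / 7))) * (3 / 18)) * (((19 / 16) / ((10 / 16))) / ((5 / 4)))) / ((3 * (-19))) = -3318 / 625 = -5.31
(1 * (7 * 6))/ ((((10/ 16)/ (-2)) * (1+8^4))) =-672/ 20485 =-0.03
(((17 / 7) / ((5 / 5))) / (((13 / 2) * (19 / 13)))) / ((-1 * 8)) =-0.03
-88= -88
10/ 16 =5/ 8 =0.62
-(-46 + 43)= 3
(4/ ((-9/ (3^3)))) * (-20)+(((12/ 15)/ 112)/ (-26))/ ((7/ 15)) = 1223037/ 5096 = 240.00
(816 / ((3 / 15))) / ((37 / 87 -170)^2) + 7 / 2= 1585320103 / 435302018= 3.64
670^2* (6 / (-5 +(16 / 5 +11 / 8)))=-107736000 / 17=-6337411.76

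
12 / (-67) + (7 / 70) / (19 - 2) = -1973 / 11390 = -0.17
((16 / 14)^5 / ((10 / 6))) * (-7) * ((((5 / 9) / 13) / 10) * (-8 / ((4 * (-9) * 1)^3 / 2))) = -4096 / 341314155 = -0.00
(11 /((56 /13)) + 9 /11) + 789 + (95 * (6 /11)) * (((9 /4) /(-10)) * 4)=459373 /616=745.74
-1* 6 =-6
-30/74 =-15/37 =-0.41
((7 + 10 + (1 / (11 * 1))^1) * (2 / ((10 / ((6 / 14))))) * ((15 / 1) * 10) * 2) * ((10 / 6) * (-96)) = -5414400 / 77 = -70316.88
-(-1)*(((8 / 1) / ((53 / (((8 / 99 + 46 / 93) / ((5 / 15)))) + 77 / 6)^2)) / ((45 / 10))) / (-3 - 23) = -779689 / 21611890586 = -0.00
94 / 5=18.80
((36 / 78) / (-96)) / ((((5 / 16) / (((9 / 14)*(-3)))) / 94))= 1269 / 455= 2.79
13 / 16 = 0.81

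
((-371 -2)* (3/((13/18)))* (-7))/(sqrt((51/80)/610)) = 939960* sqrt(6222)/221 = 335491.95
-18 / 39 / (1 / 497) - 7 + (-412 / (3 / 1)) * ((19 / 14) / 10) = -348106 / 1365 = -255.02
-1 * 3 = -3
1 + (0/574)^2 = 1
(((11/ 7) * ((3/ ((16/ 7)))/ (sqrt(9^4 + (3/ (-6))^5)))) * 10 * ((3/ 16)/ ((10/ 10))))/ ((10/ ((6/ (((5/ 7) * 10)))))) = 297 * sqrt(419902)/ 47988800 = 0.00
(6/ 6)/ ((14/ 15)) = 15/ 14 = 1.07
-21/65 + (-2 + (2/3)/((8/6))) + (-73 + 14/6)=-28271/390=-72.49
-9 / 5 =-1.80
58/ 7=8.29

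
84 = 84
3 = 3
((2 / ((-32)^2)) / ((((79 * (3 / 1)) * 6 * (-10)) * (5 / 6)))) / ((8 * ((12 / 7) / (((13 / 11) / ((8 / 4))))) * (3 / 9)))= -0.00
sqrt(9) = 3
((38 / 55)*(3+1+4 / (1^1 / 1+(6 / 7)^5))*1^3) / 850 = 629128 / 114925525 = 0.01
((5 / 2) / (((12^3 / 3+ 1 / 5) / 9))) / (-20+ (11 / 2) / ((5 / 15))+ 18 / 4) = 225 / 5762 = 0.04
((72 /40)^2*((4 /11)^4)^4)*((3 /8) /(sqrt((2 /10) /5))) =130459631616 /229748649317860805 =0.00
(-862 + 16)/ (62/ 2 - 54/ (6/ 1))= -423/ 11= -38.45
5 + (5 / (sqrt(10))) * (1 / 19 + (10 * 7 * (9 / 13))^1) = 5 + 11983 * sqrt(10) / 494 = 81.71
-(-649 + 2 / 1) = 647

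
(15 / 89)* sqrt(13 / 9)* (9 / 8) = 45* sqrt(13) / 712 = 0.23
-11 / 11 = -1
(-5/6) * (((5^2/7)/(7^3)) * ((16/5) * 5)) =-1000/7203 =-0.14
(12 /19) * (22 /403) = 264 /7657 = 0.03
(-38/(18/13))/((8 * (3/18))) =-247/12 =-20.58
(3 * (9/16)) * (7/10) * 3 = 567/160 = 3.54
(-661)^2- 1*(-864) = 437785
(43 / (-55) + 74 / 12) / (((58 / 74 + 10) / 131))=8613119 / 131670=65.41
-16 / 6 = -8 / 3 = -2.67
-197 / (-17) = 197 / 17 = 11.59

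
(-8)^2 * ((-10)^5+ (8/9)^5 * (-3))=-125973297152/19683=-6400106.55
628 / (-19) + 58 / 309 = -192950 / 5871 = -32.86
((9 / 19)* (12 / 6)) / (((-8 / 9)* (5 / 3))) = -243 / 380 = -0.64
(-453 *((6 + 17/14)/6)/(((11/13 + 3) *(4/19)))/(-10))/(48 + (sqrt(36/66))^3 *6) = 20299081/14448000 - 167761 *sqrt(66)/19264000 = 1.33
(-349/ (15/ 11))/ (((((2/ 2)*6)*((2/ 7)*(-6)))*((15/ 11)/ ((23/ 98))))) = 4.28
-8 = -8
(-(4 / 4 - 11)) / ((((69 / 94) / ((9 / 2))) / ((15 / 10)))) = 2115 / 23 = 91.96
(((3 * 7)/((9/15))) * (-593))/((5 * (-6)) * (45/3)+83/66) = 195690/4231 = 46.25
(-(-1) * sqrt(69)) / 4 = 2.08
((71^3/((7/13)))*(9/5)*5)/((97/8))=335004696/679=493379.52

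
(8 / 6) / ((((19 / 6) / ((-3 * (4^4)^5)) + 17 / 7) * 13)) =184717953466368 / 4373857255291199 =0.04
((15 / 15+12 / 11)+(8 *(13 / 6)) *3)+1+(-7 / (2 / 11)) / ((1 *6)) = 6425 / 132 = 48.67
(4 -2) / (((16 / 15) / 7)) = 105 / 8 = 13.12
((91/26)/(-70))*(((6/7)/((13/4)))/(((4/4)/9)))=-54/455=-0.12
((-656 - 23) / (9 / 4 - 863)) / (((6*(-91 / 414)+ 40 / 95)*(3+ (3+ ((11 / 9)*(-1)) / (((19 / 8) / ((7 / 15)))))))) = -4566566970 / 29935160057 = -0.15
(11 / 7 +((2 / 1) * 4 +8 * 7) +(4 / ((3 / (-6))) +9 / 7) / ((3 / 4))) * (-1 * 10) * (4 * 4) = -190240 / 21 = -9059.05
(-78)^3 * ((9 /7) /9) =-474552 /7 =-67793.14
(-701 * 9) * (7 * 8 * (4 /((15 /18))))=-8479296 /5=-1695859.20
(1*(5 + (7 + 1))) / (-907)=-0.01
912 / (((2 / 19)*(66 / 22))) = 2888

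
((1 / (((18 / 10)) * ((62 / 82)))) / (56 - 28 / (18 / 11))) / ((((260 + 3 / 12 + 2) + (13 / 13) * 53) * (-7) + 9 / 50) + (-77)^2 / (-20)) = -205 / 27157767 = -0.00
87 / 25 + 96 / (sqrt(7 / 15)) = 87 / 25 + 96*sqrt(105) / 7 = 144.01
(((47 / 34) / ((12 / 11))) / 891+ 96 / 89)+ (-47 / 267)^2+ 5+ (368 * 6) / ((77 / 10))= 5903130247939 / 20156537016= 292.86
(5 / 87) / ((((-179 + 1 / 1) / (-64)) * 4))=40 / 7743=0.01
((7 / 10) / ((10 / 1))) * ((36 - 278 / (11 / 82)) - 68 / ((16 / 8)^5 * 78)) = -97844509 / 686400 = -142.55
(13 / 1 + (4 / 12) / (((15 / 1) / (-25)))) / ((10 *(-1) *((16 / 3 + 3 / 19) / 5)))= -1064 / 939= -1.13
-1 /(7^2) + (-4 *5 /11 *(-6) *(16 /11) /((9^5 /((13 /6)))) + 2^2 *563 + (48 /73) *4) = 2254.61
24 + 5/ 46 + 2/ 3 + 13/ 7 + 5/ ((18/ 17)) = 45433/ 1449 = 31.35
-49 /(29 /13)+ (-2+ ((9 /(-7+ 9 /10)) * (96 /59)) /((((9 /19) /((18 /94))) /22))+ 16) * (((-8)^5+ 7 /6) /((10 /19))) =1432820546047 /3131130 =457604.94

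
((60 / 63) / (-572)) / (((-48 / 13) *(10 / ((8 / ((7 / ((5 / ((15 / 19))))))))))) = 19 / 58212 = 0.00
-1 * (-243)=243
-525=-525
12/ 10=6/ 5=1.20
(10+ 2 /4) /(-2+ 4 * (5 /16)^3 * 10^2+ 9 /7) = 6272 /6865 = 0.91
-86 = -86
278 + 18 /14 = 1955 /7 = 279.29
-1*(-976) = 976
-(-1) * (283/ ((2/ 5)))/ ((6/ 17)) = 24055/ 12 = 2004.58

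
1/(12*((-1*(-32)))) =1/384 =0.00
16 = 16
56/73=0.77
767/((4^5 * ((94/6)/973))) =2238873/48128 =46.52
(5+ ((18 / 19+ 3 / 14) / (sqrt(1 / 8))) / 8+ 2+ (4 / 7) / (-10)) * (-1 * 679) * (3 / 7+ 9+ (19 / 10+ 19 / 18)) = -10216719 / 175 -38974891 * sqrt(2) / 15960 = -61834.81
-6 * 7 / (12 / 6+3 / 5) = -210 / 13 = -16.15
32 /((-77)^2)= 32 /5929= 0.01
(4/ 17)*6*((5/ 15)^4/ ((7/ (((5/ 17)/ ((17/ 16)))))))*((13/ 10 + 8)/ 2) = 0.00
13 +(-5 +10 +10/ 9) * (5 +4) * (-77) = -4222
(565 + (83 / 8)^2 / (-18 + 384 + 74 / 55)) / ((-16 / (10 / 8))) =-3654777675 / 82755584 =-44.16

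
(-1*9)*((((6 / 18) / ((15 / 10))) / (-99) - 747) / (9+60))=665579 / 6831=97.44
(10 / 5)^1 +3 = 5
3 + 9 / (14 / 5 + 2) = 39 / 8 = 4.88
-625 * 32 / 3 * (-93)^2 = -57660000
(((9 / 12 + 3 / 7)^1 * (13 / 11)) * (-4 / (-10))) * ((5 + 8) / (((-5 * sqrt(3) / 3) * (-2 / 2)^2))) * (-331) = 167817 * sqrt(3) / 350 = 830.48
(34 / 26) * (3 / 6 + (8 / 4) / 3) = 119 / 78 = 1.53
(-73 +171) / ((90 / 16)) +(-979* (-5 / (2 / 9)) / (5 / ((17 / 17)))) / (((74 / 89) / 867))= 30594859717 / 6660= 4593822.78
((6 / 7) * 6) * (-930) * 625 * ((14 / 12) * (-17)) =59287500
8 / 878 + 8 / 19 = 3588 / 8341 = 0.43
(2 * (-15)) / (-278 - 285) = 30 / 563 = 0.05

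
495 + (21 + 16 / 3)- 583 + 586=1573 / 3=524.33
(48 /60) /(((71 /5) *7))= 4 /497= 0.01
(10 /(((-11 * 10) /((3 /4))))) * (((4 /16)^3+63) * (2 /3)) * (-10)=20165 /704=28.64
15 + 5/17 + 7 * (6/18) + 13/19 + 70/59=1114726/57171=19.50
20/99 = 0.20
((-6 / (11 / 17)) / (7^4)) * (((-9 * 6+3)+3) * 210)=38.93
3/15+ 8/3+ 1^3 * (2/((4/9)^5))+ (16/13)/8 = 11816123/99840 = 118.35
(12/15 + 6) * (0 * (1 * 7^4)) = 0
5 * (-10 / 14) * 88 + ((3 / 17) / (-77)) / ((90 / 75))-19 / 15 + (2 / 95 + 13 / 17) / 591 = -9276475121 / 29397522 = -315.55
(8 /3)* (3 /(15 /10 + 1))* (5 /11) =16 /11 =1.45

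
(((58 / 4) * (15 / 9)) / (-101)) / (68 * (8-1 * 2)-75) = -145 / 201798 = -0.00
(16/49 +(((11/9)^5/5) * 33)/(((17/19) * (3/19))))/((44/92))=722601330887/2705329935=267.10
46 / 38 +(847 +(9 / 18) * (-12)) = 16002 / 19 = 842.21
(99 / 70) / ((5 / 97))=9603 / 350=27.44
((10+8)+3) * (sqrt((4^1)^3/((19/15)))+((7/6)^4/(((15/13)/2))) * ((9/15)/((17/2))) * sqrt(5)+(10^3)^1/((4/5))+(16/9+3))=26510.25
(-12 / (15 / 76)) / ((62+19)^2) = -304 / 32805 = -0.01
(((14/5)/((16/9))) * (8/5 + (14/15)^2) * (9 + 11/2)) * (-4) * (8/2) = -112868/125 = -902.94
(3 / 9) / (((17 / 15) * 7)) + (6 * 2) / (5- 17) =-114 / 119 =-0.96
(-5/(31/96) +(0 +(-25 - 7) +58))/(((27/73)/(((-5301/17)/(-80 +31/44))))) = 19895128/177939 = 111.81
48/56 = 6/7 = 0.86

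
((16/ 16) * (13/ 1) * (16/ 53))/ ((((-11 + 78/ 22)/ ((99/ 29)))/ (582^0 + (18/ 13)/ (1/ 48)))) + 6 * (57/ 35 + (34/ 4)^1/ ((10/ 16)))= -65886474/ 2205595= -29.87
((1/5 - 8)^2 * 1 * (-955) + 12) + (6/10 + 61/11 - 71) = -3198528/55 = -58155.05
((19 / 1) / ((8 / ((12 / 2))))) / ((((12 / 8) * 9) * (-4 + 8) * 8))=19 / 576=0.03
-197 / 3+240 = 523 / 3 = 174.33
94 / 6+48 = 191 / 3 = 63.67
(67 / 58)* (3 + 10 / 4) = 737 / 116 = 6.35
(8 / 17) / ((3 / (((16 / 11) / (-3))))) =-128 / 1683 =-0.08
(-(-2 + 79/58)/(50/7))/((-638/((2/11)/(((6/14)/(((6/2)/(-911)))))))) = 1813/9270427100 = 0.00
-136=-136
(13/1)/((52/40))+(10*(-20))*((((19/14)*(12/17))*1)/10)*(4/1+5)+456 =34934/119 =293.56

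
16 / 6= 2.67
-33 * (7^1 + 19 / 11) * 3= -864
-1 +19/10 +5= 59/10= 5.90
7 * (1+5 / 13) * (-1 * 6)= -756 / 13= -58.15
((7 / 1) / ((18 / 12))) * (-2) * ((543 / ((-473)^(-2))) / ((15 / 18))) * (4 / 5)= -27212605728 / 25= -1088504229.12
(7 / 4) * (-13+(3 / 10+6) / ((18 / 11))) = -1281 / 80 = -16.01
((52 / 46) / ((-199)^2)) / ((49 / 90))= 0.00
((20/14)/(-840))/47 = -1/27636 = -0.00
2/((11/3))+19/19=17/11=1.55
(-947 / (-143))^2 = 896809 / 20449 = 43.86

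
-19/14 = -1.36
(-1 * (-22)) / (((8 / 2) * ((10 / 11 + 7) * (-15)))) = -121 / 2610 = -0.05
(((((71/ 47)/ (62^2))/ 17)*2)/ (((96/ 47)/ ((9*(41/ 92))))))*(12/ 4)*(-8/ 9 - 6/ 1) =-2911/ 1551488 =-0.00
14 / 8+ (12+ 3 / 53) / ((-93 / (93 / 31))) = 8945 / 6572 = 1.36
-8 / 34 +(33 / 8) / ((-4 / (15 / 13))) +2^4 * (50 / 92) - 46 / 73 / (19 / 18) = 6.67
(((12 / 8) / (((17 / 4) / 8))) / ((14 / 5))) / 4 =0.25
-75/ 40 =-15/ 8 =-1.88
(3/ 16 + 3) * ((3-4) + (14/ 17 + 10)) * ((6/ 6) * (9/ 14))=4509/ 224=20.13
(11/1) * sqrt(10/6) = 11 * sqrt(15)/3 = 14.20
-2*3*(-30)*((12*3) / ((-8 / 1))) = -810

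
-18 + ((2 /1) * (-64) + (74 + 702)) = 630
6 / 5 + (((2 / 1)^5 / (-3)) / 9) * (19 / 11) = -1258 / 1485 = -0.85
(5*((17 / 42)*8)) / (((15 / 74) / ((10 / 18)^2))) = 125800 / 5103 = 24.65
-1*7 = -7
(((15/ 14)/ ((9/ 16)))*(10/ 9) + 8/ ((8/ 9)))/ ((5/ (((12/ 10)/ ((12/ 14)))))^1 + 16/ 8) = 2101/ 1053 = 2.00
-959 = -959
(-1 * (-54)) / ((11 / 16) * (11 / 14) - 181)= -12096 / 40423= -0.30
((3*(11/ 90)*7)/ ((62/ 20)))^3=456533/ 804357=0.57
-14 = -14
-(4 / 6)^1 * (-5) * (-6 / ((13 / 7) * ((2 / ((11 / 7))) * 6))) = -1.41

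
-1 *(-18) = 18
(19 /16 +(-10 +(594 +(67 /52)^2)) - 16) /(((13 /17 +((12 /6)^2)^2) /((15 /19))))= 6560181 /244036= 26.88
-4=-4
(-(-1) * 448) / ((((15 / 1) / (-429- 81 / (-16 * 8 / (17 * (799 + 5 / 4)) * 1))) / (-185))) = -361575137 / 8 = -45196892.12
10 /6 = 5 /3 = 1.67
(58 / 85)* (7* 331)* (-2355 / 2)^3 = -175520061235575 / 68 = -2581177371111.40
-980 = -980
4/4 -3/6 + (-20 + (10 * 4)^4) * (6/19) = 30719779/38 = 808415.24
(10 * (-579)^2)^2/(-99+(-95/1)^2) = 5619326404050/4463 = 1259091732.93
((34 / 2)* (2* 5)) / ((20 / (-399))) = -6783 / 2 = -3391.50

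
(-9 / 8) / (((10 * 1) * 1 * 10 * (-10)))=9 / 8000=0.00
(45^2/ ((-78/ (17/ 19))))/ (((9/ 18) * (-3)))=3825/ 247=15.49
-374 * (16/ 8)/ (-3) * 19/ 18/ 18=14.62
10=10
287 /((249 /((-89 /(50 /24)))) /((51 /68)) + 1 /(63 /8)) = -1609209 /42863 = -37.54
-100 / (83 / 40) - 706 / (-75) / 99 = -29641402 / 616275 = -48.10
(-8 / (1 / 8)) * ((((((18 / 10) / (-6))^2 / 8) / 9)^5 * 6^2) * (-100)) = 9 / 12800000000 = 0.00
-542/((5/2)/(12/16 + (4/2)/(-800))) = -162.06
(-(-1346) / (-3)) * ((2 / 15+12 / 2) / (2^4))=-15479 / 90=-171.99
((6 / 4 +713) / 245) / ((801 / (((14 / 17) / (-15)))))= -1429 / 7148925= -0.00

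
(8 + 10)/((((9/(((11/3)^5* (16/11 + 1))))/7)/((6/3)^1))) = 45549.78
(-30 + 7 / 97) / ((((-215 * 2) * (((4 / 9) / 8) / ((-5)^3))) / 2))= -313.20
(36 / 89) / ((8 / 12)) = 54 / 89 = 0.61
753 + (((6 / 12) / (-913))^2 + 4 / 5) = 12566886249 / 16671380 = 753.80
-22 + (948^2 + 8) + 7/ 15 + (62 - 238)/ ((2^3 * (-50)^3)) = 168504462533/ 187500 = 898690.47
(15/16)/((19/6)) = 45/152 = 0.30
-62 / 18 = -31 / 9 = -3.44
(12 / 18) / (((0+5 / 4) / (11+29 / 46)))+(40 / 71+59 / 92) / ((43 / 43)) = 145159 / 19596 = 7.41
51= 51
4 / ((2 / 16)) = 32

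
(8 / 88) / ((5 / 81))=81 / 55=1.47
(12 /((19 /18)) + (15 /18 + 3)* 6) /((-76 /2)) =-0.90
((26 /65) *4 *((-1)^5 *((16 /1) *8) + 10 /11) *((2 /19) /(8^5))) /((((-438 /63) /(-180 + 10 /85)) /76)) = -2040381 /1588480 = -1.28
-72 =-72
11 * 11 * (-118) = -14278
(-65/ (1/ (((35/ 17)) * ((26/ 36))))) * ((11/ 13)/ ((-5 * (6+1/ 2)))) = 385/ 153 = 2.52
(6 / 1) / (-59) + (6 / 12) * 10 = 289 / 59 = 4.90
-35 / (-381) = 35 / 381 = 0.09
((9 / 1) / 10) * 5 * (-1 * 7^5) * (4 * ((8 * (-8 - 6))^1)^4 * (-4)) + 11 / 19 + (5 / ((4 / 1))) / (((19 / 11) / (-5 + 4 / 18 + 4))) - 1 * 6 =130241949698355203 / 684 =190412207161338.02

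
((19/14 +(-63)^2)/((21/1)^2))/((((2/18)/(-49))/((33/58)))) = -1834305/812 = -2259.00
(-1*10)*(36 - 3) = -330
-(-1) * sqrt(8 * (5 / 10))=2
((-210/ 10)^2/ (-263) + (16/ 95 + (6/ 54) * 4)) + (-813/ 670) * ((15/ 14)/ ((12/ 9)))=-3440616677/ 1687386960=-2.04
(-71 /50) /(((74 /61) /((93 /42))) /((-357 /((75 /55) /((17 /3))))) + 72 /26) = -5548604347 /10819237200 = -0.51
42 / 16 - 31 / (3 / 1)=-185 / 24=-7.71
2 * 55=110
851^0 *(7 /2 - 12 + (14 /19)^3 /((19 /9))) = -8.31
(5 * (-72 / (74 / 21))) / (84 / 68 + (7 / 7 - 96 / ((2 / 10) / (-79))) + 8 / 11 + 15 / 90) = -4241160 / 1574340787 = -0.00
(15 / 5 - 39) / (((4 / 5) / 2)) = -90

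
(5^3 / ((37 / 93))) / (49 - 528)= -11625 / 17723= -0.66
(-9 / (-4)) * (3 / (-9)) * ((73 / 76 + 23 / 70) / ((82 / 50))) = -0.59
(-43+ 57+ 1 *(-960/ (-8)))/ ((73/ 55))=7370/ 73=100.96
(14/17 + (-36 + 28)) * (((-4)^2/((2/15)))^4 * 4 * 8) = -809533440000/17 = -47619614117.65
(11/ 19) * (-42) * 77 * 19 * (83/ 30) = -492107/ 5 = -98421.40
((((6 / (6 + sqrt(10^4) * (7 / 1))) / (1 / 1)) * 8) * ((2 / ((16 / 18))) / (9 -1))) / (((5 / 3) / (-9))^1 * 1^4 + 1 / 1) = 729 / 31064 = 0.02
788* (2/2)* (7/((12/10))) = 13790/3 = 4596.67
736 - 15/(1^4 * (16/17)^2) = 184081/256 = 719.07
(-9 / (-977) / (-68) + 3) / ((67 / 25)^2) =124561875 / 298231204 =0.42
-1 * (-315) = 315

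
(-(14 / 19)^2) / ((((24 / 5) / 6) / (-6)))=1470 / 361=4.07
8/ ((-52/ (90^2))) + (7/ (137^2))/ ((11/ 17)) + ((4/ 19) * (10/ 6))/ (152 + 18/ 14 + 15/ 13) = -1339654016652397/ 1075033458213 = -1246.15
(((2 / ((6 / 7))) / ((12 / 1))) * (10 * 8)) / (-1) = -140 / 9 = -15.56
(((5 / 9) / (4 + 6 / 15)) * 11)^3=15625 / 5832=2.68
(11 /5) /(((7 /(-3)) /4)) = -3.77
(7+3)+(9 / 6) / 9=61 / 6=10.17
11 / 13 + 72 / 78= 23 / 13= 1.77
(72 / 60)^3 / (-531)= -24 / 7375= -0.00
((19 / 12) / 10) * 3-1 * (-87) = 3499 / 40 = 87.48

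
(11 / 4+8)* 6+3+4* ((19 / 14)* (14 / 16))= 289 / 4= 72.25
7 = 7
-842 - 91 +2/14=-6530/7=-932.86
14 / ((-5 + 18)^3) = 14 / 2197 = 0.01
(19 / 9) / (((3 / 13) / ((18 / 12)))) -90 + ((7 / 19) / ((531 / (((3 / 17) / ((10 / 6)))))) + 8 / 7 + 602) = 6325495607 / 12005910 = 526.87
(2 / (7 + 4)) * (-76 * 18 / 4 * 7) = -4788 / 11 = -435.27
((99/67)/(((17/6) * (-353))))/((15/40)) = -1584/402067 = -0.00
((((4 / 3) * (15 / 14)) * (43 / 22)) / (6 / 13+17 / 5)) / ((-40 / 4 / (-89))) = 248755 / 38654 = 6.44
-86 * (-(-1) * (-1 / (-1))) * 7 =-602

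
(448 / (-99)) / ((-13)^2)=-448 / 16731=-0.03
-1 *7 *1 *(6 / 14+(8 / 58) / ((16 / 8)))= -101 / 29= -3.48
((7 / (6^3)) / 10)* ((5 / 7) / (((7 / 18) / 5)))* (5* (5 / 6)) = 125 / 1008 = 0.12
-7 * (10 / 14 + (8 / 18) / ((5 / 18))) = -81 / 5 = -16.20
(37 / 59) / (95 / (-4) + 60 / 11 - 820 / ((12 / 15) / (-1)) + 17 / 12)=1221 / 1962812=0.00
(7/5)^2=49/25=1.96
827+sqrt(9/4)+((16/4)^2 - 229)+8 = 1247/2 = 623.50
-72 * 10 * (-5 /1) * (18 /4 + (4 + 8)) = 59400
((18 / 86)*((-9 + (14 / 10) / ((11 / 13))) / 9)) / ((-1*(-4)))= -101 / 2365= -0.04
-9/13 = -0.69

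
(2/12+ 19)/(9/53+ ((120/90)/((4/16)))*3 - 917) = -6095/286464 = -0.02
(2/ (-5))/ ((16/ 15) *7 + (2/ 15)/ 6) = -18/ 337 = -0.05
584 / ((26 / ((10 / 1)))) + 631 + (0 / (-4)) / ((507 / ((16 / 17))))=11123 / 13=855.62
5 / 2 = 2.50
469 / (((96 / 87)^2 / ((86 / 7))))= 2422921 / 512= 4732.27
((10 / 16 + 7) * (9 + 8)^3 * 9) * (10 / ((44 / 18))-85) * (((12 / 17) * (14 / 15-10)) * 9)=17283894696 / 11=1571263154.18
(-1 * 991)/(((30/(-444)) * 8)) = 36667/20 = 1833.35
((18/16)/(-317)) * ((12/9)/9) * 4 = -2/951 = -0.00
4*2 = 8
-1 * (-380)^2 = -144400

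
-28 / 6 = -14 / 3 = -4.67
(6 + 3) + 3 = 12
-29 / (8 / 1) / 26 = -29 / 208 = -0.14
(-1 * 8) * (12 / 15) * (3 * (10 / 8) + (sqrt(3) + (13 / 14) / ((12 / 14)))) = -464 / 15-32 * sqrt(3) / 5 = -42.02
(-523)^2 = 273529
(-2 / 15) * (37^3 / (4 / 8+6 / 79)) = -16006348 / 1365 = -11726.26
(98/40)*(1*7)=17.15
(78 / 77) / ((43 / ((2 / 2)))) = 78 / 3311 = 0.02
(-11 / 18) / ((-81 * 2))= 11 / 2916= 0.00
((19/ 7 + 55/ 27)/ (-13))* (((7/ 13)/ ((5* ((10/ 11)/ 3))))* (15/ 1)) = -4939/ 2535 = -1.95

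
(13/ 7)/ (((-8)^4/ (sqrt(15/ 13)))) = sqrt(195)/ 28672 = 0.00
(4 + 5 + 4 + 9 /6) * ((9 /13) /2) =261 /52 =5.02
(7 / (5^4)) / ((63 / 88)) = 88 / 5625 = 0.02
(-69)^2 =4761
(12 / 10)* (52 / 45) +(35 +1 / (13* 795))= 626762 / 17225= 36.39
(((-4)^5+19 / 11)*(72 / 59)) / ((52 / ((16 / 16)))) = -15570 / 649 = -23.99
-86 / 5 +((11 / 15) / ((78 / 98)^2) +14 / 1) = -46597 / 22815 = -2.04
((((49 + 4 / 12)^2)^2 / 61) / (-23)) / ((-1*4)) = 119946304 / 113643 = 1055.47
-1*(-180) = 180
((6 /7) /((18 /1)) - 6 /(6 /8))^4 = 777796321 /194481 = 3999.34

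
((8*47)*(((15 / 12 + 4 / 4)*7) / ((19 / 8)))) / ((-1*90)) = -2632 / 95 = -27.71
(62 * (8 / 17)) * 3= 1488 / 17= 87.53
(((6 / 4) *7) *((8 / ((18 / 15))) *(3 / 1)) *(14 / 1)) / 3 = 980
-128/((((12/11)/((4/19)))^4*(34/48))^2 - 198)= -1756027953152/3575397689300889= -0.00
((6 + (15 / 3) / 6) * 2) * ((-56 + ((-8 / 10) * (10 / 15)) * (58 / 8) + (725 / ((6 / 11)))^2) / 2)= 13037686309 / 1080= 12071931.77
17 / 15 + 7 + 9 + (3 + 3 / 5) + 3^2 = 446 / 15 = 29.73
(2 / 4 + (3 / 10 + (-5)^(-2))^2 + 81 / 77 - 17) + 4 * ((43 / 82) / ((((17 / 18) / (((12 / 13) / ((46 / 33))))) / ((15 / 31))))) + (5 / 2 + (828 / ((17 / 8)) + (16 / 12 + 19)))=1484388125037187 / 3730934707500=397.86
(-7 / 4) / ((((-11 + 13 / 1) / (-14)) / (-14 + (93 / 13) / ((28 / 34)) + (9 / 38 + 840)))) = 10105081 / 988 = 10227.81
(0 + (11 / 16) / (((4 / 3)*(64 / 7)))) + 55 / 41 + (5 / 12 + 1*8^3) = 258863869 / 503808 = 513.81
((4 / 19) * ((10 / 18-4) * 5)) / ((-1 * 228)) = 155 / 9747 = 0.02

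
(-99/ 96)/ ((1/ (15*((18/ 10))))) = -891/ 32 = -27.84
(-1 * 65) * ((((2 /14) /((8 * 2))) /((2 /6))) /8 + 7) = -407875 /896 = -455.22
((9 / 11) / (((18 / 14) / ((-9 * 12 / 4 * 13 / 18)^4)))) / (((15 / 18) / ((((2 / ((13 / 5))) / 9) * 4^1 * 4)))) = 150993.82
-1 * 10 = -10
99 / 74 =1.34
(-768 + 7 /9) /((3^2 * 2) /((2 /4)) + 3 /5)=-34525 /1647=-20.96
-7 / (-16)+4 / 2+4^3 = 1063 / 16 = 66.44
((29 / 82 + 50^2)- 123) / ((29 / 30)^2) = 2544.14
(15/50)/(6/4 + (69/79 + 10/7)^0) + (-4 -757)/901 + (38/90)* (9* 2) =154868/22525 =6.88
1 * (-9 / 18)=-1 / 2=-0.50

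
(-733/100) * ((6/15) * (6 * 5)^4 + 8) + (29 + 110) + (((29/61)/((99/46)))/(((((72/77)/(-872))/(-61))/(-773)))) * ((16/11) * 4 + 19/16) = -1394402895397/19800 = -70424388.66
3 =3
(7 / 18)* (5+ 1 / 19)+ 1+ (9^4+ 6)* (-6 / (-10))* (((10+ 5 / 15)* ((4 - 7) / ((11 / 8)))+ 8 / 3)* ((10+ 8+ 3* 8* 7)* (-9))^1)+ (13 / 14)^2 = 7324273680281 / 55860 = 131118397.43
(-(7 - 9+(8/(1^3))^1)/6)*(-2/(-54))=-1/27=-0.04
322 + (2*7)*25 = 672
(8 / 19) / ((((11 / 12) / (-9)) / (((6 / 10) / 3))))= -864 / 1045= -0.83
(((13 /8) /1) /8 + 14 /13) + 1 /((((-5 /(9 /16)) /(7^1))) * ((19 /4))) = 88071 /79040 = 1.11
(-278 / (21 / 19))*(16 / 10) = -42256 / 105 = -402.44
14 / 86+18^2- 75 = 10714 / 43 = 249.16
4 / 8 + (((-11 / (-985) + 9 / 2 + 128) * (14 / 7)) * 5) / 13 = 524655 / 5122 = 102.43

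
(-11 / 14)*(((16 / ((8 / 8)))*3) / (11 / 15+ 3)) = -495 / 49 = -10.10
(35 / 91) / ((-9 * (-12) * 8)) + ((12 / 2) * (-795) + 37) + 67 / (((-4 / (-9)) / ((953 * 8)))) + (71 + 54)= 12857382725 / 11232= 1144710.00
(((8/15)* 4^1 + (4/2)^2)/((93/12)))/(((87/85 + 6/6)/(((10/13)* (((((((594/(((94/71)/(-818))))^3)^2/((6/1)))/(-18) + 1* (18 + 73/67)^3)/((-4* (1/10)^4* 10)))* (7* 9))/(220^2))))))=15057238298018078293712005937786826929970184036984875/6797832006645929377843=2215005943556314016194317000000.00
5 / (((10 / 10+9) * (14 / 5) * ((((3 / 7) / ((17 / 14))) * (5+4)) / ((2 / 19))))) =0.01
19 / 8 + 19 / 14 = 209 / 56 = 3.73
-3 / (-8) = 3 / 8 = 0.38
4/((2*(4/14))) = 7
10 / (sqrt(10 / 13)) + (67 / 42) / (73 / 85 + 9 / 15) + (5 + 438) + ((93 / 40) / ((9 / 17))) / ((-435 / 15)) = sqrt(130) + 41905912 / 94395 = 455.34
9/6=1.50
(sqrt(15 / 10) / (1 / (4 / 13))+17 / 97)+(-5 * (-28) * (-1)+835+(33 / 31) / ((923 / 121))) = 695.69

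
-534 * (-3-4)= 3738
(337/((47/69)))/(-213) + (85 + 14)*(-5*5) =-8266826/3337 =-2477.32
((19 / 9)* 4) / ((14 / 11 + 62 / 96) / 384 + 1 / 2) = 1712128 / 102389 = 16.72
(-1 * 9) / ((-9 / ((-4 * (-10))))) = 40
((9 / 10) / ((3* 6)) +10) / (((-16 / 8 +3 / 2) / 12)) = -1206 / 5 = -241.20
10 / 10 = 1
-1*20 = -20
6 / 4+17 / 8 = 29 / 8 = 3.62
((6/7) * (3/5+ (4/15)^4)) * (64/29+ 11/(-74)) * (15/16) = 19328161/19314000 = 1.00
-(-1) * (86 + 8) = 94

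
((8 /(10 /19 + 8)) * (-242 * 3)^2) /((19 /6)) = 468512 /3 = 156170.67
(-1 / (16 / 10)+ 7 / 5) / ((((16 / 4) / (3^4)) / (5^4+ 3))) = 394227 / 40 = 9855.68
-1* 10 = -10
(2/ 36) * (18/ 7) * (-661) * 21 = -1983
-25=-25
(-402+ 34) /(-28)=92 /7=13.14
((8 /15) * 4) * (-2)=-64 /15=-4.27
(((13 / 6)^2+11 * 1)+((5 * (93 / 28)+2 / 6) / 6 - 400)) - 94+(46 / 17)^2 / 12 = -23055985 / 48552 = -474.87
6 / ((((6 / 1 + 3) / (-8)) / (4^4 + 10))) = -4256 / 3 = -1418.67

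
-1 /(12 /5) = -5 /12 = -0.42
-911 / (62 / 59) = -866.92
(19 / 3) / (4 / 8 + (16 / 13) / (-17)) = 8398 / 567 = 14.81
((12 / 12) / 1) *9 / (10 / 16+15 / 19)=1368 / 215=6.36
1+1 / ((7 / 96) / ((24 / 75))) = 943 / 175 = 5.39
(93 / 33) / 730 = 31 / 8030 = 0.00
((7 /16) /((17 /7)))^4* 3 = 17294403 /5473632256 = 0.00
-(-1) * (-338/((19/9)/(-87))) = 264654/19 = 13929.16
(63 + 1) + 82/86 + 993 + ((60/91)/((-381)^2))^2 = 882013451123973988/833697757810827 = 1057.95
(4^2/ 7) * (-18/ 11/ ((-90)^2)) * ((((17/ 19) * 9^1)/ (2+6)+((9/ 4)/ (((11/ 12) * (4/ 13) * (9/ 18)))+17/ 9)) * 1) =-56731/ 6517665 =-0.01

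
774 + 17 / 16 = 775.06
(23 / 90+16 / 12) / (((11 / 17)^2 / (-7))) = -26299 / 990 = -26.56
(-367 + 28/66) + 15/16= -365.64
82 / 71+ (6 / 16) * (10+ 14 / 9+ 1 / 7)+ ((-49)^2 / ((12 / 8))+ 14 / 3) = 19214519 / 11928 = 1610.88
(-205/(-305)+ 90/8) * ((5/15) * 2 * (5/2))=14545/732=19.87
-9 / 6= -3 / 2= -1.50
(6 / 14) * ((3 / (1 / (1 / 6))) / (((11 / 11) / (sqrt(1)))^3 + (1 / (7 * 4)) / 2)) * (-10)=-40 / 19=-2.11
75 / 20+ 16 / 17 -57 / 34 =205 / 68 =3.01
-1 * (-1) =1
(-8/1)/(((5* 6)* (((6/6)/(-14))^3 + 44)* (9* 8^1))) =-1372/16299225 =-0.00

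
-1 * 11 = -11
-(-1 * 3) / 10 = 3 / 10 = 0.30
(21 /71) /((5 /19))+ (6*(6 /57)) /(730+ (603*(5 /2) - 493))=8819543 /7844435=1.12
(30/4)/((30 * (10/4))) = 1/10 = 0.10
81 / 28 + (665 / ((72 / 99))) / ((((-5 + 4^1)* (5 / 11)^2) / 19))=-23543249 / 280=-84083.03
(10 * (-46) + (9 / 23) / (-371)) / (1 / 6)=-23551134 / 8533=-2760.01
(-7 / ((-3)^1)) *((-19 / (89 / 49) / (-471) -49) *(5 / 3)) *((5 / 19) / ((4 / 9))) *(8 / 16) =-89823125 / 1592922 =-56.39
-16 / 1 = -16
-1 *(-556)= 556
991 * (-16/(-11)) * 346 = 5486176/11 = 498743.27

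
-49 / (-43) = 1.14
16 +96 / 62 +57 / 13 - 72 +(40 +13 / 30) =-116471 / 12090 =-9.63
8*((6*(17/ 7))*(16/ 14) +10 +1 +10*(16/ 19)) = 268680/ 931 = 288.59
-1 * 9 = -9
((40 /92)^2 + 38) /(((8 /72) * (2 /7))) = 636363 /529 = 1202.95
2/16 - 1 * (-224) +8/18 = 16169/72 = 224.57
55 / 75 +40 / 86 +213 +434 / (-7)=98168 / 645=152.20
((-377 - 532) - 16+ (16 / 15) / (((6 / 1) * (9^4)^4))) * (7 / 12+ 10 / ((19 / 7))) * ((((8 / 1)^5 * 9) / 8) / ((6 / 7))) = -268977057829623875427014144 / 1584332261468324055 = -169773136.84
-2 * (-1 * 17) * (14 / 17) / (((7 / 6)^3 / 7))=864 / 7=123.43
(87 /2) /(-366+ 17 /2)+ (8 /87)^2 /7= -4563761 /37882845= -0.12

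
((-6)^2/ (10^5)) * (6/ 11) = 27/ 137500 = 0.00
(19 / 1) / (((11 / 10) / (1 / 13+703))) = 1736600 / 143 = 12144.06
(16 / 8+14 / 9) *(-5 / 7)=-160 / 63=-2.54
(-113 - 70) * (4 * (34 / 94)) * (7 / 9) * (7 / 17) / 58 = -5978 / 4089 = -1.46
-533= -533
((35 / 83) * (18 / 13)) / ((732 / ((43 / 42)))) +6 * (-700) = -1105758985 / 263276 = -4200.00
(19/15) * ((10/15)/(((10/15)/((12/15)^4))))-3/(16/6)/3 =10787/75000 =0.14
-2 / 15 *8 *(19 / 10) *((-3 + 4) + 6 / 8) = -266 / 75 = -3.55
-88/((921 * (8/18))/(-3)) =0.64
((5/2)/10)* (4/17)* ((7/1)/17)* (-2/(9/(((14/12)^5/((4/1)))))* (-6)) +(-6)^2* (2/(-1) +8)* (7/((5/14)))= 142710841301/33708960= 4233.62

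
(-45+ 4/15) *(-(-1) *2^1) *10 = -2684/3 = -894.67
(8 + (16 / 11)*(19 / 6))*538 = 223808 / 33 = 6782.06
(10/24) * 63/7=3.75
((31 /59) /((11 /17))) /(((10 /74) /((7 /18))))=136493 /58410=2.34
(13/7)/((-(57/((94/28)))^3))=-1349699/3557187144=-0.00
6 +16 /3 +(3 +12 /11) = 509 /33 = 15.42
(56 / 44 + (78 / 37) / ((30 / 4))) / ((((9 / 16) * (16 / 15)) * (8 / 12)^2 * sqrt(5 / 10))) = 8.24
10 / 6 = 5 / 3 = 1.67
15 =15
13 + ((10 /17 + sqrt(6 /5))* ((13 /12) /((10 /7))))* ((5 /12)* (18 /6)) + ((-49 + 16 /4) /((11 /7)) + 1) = -126371 /8976 + 91* sqrt(30) /480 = -13.04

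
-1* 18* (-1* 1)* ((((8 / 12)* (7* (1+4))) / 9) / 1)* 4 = 560 / 3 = 186.67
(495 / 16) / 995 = 99 / 3184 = 0.03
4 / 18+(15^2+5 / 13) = 26396 / 117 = 225.61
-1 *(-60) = 60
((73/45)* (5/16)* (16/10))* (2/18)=73/810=0.09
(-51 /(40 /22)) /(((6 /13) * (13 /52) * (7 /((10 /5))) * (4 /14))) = -2431 /10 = -243.10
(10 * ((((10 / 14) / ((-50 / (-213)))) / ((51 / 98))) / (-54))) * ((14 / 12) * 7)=-24353 / 2754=-8.84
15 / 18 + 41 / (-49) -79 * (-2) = 158.00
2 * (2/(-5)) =-4/5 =-0.80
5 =5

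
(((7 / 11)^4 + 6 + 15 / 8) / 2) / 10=941591 / 2342560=0.40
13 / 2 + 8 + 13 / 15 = 461 / 30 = 15.37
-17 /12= -1.42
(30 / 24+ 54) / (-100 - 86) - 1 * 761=-566405 / 744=-761.30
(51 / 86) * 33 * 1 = 1683 / 86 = 19.57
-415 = -415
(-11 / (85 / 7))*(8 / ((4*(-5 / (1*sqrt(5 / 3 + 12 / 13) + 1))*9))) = 154 / 3825 + 154*sqrt(3939) / 149175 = 0.11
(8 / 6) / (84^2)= 1 / 5292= 0.00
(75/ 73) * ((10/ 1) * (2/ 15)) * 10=1000/ 73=13.70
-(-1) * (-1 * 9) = -9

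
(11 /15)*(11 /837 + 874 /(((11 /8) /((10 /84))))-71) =301888 /87885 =3.44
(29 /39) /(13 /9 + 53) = 0.01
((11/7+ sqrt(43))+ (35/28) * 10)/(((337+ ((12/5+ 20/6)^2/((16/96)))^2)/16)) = 90000 * sqrt(43)/220698889+ 8865000/1544892223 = 0.01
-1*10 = -10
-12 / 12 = -1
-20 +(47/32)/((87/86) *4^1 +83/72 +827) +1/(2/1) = -200947953/10305956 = -19.50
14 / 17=0.82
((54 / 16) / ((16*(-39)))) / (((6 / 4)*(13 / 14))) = -21 / 5408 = -0.00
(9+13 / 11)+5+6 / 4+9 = 565 / 22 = 25.68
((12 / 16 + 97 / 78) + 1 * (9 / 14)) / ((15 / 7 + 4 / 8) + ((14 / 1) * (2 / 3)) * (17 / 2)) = 2879 / 89518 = 0.03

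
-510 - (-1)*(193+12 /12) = -316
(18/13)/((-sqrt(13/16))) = -72 * sqrt(13)/169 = -1.54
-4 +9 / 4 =-1.75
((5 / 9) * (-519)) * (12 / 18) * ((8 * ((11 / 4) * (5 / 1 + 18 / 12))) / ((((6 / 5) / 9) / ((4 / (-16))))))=618475 / 12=51539.58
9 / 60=3 / 20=0.15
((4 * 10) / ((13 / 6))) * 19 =4560 / 13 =350.77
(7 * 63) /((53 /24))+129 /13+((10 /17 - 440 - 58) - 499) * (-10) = 10173.74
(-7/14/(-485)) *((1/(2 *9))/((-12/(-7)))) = 7/209520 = 0.00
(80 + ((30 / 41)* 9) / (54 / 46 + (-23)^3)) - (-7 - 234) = 1841312922 / 5736187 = 321.00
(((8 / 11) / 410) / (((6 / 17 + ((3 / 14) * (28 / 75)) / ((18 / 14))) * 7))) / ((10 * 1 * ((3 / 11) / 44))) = 1122 / 113939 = 0.01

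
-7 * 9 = -63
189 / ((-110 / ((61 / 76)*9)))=-103761 / 8360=-12.41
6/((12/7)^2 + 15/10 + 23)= 588/2689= 0.22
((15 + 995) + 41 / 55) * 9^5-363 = 59683145.35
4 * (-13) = -52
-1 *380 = -380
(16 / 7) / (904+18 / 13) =104 / 41195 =0.00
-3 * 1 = -3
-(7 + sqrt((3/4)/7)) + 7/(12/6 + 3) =-28/5-sqrt(21)/14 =-5.93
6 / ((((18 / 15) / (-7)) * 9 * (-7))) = 5 / 9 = 0.56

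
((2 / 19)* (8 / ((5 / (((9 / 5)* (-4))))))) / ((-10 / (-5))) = -288 / 475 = -0.61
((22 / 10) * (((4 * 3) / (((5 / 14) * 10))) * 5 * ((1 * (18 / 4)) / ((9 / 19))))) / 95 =462 / 125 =3.70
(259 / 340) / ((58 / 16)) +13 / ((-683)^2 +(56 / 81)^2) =317124090823 / 1508894270245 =0.21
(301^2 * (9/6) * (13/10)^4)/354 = 2587655161/2360000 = 1096.46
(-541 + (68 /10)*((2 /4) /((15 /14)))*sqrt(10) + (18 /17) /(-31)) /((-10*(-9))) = -57025 /9486 + 119*sqrt(10) /3375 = -5.90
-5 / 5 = -1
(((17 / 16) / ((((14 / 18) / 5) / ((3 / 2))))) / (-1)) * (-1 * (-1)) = -2295 / 224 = -10.25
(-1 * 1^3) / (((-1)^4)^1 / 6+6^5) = -6 / 46657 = -0.00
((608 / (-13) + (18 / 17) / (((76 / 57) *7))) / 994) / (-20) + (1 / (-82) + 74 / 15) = 7449796727 / 1513114512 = 4.92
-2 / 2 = -1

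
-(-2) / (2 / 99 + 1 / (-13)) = -2574 / 73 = -35.26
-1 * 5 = -5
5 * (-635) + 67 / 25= -79308 / 25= -3172.32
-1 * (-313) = 313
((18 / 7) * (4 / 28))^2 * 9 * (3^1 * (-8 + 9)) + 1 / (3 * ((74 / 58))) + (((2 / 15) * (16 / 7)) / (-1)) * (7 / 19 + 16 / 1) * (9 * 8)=-8994797489 / 25318545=-355.27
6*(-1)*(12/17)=-72/17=-4.24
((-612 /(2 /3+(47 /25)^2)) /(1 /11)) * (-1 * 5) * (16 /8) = 126225000 /7877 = 16024.50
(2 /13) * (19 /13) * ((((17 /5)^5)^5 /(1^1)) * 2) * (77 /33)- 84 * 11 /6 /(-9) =9209921350115806549212175287758222 /453293323516845703125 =20317796164878.96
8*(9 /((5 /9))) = 648 /5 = 129.60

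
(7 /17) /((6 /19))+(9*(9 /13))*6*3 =150445 /1326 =113.46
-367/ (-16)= 367/ 16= 22.94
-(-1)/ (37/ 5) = 5/ 37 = 0.14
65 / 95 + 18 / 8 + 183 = 14131 / 76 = 185.93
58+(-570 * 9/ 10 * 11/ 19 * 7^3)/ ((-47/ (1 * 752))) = 1629994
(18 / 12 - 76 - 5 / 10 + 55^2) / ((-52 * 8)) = -1475 / 208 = -7.09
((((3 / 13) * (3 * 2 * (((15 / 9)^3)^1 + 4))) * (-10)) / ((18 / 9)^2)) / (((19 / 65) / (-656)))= 3821200 / 57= 67038.60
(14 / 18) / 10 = 7 / 90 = 0.08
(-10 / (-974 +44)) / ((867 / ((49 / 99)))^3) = 117649 / 58809274907521941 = 0.00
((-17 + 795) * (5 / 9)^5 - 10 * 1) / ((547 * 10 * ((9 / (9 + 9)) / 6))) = 736304 / 10766601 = 0.07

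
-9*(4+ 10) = -126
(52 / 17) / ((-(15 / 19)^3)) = -356668 / 57375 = -6.22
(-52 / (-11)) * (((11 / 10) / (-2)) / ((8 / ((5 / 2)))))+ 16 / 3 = 217 / 48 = 4.52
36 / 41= 0.88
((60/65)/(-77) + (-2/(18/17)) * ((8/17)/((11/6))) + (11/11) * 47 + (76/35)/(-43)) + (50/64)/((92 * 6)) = 58865956701/1267185920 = 46.45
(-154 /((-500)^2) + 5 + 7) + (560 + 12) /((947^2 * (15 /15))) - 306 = -32957728304293 /112101125000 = -294.00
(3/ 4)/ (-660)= -0.00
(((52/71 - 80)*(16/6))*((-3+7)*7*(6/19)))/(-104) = 315168/17537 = 17.97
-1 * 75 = -75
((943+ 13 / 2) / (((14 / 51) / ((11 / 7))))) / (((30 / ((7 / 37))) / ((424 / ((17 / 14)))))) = 2214234 / 185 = 11968.83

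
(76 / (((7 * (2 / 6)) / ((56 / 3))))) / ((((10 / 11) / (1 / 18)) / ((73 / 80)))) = 15257 / 450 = 33.90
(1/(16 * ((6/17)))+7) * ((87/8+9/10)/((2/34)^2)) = 31261997/1280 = 24423.44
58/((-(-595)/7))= 58/85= 0.68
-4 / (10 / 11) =-22 / 5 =-4.40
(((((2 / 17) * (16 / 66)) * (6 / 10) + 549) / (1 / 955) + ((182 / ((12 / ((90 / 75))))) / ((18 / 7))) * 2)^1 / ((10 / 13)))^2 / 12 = 205625474880078653764 / 5310916875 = 38717509559.98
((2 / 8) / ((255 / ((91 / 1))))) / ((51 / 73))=6643 / 52020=0.13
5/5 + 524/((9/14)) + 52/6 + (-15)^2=1049.78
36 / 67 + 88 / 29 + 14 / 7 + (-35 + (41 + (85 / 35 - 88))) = -1006469 / 13601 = -74.00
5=5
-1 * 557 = -557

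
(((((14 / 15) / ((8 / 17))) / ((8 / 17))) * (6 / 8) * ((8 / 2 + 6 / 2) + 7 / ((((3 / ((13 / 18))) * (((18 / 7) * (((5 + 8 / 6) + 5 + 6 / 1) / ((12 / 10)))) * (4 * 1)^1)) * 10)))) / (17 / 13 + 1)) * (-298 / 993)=-2.88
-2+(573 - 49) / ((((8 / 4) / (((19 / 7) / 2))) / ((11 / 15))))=27169 / 105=258.75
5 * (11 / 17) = 55 / 17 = 3.24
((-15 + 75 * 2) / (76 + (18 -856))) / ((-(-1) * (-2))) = 45 / 508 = 0.09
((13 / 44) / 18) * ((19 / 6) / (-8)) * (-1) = 247 / 38016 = 0.01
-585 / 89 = -6.57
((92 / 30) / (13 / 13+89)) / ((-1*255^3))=-23 / 11192428125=-0.00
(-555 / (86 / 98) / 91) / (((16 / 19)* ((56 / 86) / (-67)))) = 706515 / 832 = 849.18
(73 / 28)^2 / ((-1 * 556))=-5329 / 435904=-0.01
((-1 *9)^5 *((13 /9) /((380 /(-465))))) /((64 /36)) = 58709.08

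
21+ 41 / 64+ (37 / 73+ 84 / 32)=115737 / 4672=24.77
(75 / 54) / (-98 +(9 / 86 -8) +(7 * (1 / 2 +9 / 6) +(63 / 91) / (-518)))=-3619525 / 239488092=-0.02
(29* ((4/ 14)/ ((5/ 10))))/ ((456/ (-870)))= -4205/ 133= -31.62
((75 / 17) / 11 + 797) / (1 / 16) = 2385824 / 187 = 12758.42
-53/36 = -1.47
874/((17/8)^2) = 55936/289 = 193.55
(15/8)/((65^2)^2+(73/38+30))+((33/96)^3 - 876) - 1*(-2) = -6475267711295981/7409117462528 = -873.96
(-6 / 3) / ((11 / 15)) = -30 / 11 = -2.73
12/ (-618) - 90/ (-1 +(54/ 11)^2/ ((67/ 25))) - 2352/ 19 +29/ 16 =-270352259703/ 2028798416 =-133.26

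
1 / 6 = 0.17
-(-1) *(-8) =-8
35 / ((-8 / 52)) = -455 / 2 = -227.50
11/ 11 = 1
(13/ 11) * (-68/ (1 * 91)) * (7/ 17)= -4/ 11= -0.36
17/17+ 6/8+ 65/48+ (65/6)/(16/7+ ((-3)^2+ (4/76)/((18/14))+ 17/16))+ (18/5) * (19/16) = 8.25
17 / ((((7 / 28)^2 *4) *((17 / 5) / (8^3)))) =10240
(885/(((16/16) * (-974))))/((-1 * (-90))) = -59/5844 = -0.01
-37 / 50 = -0.74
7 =7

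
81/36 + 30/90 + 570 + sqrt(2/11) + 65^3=sqrt(22)/11 + 3302371/12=275198.01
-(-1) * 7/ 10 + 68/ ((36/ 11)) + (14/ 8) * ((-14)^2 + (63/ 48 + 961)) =5899751/ 2880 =2048.52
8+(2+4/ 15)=154/ 15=10.27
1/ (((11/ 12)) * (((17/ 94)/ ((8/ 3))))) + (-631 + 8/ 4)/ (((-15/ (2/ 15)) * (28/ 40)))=24.07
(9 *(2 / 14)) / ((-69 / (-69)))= 1.29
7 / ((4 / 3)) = 21 / 4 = 5.25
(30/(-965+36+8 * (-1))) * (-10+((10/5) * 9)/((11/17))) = -5880/10307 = -0.57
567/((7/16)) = 1296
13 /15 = 0.87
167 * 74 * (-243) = -3002994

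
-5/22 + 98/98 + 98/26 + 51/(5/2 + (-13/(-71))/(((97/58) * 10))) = 409724197/16485898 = 24.85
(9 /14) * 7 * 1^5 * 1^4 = 9 /2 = 4.50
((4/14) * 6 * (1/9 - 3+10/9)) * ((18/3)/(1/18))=-2304/7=-329.14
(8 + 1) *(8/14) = 36/7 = 5.14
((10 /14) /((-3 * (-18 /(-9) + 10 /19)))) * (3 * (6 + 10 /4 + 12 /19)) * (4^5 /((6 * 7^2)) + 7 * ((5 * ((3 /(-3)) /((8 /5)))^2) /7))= -88733105 /6322176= -14.04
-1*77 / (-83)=0.93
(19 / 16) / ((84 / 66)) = 209 / 224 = 0.93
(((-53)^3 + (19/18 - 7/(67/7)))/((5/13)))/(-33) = 11729.68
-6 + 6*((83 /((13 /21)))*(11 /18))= 6313 /13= 485.62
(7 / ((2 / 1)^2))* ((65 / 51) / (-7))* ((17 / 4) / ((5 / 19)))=-5.15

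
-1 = -1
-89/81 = -1.10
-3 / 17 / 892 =-3 / 15164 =-0.00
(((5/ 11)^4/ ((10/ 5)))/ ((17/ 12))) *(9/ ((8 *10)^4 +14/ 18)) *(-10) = -3037500/ 91753391822279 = -0.00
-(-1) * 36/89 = 36/89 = 0.40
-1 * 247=-247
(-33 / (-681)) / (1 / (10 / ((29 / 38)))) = 0.63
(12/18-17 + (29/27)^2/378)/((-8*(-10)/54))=-900001/81648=-11.02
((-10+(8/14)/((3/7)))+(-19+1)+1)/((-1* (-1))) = -77/3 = -25.67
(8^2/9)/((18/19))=608/81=7.51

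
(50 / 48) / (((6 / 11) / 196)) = 13475 / 36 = 374.31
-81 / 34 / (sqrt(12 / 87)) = -6.41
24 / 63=8 / 21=0.38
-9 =-9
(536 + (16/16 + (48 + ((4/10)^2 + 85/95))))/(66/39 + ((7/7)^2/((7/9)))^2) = 177325512/1012225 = 175.18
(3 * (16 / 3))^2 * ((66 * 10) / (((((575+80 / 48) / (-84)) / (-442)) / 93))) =1011680913.02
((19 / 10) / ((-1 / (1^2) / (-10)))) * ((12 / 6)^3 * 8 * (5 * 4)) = 24320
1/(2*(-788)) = -1/1576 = -0.00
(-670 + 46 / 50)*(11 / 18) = -408.88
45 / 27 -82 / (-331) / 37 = 61481 / 36741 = 1.67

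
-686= -686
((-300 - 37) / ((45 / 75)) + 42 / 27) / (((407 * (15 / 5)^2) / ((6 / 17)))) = -10082 / 186813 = -0.05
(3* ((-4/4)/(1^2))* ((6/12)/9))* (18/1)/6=-1/2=-0.50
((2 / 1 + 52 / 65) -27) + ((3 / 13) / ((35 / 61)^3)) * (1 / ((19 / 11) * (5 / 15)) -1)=-35249689 / 1512875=-23.30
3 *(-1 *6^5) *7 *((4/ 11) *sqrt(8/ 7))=-186624 *sqrt(14)/ 11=-63480.28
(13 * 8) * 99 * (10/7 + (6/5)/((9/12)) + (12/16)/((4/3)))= 2588157/70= 36973.67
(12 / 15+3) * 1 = 19 / 5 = 3.80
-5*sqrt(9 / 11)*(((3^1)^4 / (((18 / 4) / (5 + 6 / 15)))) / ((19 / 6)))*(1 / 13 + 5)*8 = -419904*sqrt(11) / 247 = -5638.32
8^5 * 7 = 229376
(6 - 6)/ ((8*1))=0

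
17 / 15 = 1.13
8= 8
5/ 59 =0.08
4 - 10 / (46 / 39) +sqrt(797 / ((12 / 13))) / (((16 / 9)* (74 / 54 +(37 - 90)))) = -4.80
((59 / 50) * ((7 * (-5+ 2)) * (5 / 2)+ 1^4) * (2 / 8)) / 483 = -6077 / 193200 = -0.03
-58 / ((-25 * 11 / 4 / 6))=5.06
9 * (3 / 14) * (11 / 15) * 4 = 5.66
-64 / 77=-0.83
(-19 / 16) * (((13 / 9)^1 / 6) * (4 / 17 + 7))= -10127 / 4896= -2.07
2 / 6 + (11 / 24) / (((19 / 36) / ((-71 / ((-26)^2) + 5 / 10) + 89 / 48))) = 704837 / 308256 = 2.29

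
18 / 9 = 2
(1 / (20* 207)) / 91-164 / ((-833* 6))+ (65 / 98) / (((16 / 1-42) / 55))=-30715463 / 22416030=-1.37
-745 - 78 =-823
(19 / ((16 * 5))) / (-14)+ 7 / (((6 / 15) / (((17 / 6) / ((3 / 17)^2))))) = 48146887 / 30240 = 1592.16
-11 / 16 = -0.69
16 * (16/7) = 256/7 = 36.57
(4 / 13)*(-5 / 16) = -5 / 52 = -0.10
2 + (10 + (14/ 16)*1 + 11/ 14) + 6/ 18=2351/ 168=13.99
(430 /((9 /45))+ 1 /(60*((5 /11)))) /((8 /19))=12255209 /2400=5106.34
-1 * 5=-5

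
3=3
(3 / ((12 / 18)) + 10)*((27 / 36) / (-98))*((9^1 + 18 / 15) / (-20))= 0.06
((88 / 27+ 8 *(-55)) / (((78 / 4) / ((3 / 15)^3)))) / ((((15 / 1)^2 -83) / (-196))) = 2311232 / 9345375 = 0.25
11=11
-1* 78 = -78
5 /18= 0.28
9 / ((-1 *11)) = -9 / 11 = -0.82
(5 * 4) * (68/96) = 85/6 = 14.17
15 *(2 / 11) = 30 / 11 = 2.73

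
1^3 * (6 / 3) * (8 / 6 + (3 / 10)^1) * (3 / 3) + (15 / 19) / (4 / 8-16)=28411 / 8835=3.22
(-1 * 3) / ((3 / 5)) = -5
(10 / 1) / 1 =10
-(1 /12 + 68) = -817 /12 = -68.08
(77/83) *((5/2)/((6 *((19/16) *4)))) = 385/4731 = 0.08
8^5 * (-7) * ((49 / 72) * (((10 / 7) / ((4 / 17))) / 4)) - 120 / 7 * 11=-14939240 / 63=-237130.79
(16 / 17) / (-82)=-0.01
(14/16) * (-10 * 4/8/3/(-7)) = 5/24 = 0.21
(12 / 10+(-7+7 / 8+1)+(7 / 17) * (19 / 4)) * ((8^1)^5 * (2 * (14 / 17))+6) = -614337217 / 5780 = -106286.72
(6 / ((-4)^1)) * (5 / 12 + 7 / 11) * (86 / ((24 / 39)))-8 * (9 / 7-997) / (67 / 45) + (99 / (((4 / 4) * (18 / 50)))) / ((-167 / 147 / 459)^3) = -13945629986120832139247 / 768891251744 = -18137324302.35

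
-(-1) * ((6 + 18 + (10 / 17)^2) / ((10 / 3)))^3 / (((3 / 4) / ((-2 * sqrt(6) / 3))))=-1044957787968 * sqrt(6) / 3017196125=-848.34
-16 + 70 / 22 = -141 / 11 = -12.82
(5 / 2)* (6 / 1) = 15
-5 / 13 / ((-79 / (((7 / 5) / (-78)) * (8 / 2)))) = -0.00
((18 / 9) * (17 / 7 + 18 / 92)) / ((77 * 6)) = 845 / 74382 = 0.01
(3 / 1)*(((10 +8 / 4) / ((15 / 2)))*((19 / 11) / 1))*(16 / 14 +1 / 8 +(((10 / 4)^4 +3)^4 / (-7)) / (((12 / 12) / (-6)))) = 35079756692523 / 1576960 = 22245178.50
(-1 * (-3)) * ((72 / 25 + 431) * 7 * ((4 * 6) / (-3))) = -1822296 / 25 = -72891.84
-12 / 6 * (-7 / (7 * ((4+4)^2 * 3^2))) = 1 / 288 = 0.00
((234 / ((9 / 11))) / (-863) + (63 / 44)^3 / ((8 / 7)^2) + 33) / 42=164275658257 / 197605072896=0.83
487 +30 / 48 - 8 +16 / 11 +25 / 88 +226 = 7781 / 11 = 707.36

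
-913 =-913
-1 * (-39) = 39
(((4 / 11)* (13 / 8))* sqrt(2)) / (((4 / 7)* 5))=91* sqrt(2) / 440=0.29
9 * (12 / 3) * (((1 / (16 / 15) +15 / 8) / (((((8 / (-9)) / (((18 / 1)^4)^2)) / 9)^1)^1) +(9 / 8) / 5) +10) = -112971814588719 / 10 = -11297181458871.90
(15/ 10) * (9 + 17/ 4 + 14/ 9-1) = 497/ 24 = 20.71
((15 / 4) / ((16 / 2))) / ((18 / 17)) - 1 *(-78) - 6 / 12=14965 / 192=77.94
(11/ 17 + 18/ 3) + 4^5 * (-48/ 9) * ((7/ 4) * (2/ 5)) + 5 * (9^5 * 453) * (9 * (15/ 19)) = 4604187043718/ 4845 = 950296603.45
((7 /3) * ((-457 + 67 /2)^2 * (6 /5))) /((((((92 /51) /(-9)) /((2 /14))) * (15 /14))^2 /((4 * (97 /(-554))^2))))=1106091846208503 /40589641000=27250.59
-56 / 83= -0.67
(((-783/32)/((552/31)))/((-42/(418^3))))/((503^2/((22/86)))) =270839803443/112101203648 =2.42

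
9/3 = 3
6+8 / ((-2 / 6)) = -18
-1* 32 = -32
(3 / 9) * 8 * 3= 8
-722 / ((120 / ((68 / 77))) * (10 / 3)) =-6137 / 3850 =-1.59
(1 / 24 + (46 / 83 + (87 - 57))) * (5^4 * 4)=38091875 / 498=76489.71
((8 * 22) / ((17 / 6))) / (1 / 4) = 4224 / 17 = 248.47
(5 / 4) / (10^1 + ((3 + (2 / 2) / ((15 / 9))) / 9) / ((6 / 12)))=25 / 216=0.12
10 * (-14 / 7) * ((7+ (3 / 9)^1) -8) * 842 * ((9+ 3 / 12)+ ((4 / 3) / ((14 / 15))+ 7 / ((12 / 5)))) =9615640 / 63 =152629.21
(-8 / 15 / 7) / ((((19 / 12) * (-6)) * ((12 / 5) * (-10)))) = -2 / 5985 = -0.00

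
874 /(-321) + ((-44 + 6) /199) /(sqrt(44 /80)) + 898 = 287384 /321- 76 * sqrt(55) /2189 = 895.02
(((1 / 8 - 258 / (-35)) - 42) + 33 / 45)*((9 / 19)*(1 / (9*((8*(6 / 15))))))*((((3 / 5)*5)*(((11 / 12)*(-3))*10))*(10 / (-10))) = -45.82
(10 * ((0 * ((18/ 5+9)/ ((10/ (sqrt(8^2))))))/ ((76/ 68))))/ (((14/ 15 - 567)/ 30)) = 0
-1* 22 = -22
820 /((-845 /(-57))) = 9348 /169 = 55.31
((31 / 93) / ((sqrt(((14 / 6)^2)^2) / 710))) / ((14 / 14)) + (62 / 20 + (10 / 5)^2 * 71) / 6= 89493 / 980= 91.32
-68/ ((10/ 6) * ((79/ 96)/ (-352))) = 6893568/ 395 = 17452.07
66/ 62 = 1.06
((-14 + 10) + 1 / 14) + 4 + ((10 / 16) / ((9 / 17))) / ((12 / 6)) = 667 / 1008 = 0.66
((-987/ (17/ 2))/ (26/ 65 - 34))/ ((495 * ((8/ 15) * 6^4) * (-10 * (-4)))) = 47/ 186126336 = 0.00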